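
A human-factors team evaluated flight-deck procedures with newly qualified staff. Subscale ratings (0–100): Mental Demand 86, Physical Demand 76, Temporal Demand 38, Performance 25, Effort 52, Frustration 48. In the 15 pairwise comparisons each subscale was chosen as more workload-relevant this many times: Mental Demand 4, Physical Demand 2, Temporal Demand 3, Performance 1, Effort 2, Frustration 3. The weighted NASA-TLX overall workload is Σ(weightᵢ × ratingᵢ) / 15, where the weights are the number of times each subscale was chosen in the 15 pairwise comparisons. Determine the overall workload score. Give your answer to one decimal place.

The tallies are the weights (they sum to 15).
Weighted sum = 4·86 + 2·76 + 3·38 + 1·25 + 2·52 + 3·48
            = 344 + 152 + 114 + 25 + 104 + 144 = 883.
Overall workload = 883 / 15 = 58.8667 ≈ 58.9.

58.9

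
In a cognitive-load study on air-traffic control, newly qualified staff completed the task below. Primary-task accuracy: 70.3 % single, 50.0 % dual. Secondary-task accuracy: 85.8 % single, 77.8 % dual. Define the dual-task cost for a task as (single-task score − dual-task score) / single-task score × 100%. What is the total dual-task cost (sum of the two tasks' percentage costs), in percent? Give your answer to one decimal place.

Primary cost = (70.3 − 50.0) / 70.3 × 100% = 28.8762%.
Secondary cost = (85.8 − 77.8) / 85.8 × 100% = 9.3240%.
Total = 28.8762% + 9.3240% = 38.2002% ≈ 38.2%.

38.2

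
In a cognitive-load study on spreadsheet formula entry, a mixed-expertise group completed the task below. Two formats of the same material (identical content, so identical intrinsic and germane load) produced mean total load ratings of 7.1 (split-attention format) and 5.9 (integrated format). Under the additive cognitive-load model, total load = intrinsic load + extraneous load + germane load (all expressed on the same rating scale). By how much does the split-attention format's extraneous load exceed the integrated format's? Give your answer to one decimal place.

Intrinsic and germane load are equal across formats, so the difference in total load equals the difference in extraneous load.
Extraneous-load difference = 7.1 − 5.9 = 1.2.

1.2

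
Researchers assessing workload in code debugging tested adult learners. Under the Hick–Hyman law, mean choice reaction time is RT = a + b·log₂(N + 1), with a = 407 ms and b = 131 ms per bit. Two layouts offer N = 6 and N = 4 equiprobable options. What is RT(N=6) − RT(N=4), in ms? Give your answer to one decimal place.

63.6

RT(6) = 407 + 131·log₂(7) = 407 + 131·2.8074 = 774.7694 ms.
RT(4) = 407 + 131·log₂(5) = 407 + 131·2.3219 = 711.1689 ms.
Difference = 774.7694 − 711.1689 = 63.6005 ≈ 63.6 ms.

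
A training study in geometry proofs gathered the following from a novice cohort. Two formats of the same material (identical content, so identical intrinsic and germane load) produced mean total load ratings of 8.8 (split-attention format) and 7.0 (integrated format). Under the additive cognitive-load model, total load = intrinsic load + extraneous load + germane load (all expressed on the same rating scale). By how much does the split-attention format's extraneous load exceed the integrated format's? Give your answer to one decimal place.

Intrinsic and germane load are equal across formats, so the difference in total load equals the difference in extraneous load.
Extraneous-load difference = 8.8 − 7.0 = 1.8.

1.8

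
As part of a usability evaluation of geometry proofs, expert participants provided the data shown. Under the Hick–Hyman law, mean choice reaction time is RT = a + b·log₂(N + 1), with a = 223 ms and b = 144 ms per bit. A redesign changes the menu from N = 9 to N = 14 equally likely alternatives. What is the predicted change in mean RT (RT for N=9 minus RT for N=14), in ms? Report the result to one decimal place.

RT(9) = 223 + 144·log₂(10) = 223 + 144·3.3219 = 701.3536 ms.
RT(14) = 223 + 144·log₂(15) = 223 + 144·3.9069 = 785.5936 ms.
Difference = 701.3536 − 785.5936 = -84.2400 ≈ -84.2 ms.

-84.2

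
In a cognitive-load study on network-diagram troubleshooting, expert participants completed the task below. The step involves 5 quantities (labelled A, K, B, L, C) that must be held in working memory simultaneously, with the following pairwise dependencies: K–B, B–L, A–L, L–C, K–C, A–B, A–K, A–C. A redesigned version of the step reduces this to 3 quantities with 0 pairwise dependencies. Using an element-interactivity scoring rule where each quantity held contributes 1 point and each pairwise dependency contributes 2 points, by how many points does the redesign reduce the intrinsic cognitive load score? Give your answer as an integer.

Original: 5 × 1 + 8 × 2 = 5 + 16 = 21.
Redesigned: 3 × 1 + 0 × 2 = 3 + 0 = 3.
Reduction = 21 − 3 = 18.

18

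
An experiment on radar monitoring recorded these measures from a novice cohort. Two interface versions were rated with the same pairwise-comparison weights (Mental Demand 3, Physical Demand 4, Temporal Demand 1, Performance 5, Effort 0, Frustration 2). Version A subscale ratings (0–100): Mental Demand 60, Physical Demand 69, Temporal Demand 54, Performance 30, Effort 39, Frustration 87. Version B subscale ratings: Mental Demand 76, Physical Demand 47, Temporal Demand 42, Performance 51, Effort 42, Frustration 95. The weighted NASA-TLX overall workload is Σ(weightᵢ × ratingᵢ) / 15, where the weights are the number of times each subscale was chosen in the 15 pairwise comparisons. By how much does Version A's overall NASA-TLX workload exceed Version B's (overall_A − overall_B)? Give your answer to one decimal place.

-4.6

Version A weighted sum = 3·60 + 4·69 + 1·54 + 5·30 + 0·39 + 2·87 = 180 + 276 + 54 + 150 + 0 + 174 = 834; overall_A = 834/15 = 55.6000.
Version B weighted sum = 3·76 + 4·47 + 1·42 + 5·51 + 0·42 + 2·95 = 228 + 188 + 42 + 255 + 0 + 190 = 903; overall_B = 903/15 = 60.2000.
Difference = 55.6000 − 60.2000 = -4.6000 ≈ -4.6.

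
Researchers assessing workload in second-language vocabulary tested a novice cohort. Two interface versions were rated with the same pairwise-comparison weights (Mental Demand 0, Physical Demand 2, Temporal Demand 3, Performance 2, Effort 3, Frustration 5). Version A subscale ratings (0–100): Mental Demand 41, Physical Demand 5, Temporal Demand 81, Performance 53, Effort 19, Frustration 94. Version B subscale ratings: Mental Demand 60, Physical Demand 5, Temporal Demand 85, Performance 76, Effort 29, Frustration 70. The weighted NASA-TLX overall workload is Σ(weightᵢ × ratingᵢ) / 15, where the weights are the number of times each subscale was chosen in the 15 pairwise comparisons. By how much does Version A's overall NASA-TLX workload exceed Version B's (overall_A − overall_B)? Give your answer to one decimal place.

2.1

Version A weighted sum = 0·41 + 2·5 + 3·81 + 2·53 + 3·19 + 5·94 = 0 + 10 + 243 + 106 + 57 + 470 = 886; overall_A = 886/15 = 59.0667.
Version B weighted sum = 0·60 + 2·5 + 3·85 + 2·76 + 3·29 + 5·70 = 0 + 10 + 255 + 152 + 87 + 350 = 854; overall_B = 854/15 = 56.9333.
Difference = 59.0667 − 56.9333 = 2.1334 ≈ 2.1.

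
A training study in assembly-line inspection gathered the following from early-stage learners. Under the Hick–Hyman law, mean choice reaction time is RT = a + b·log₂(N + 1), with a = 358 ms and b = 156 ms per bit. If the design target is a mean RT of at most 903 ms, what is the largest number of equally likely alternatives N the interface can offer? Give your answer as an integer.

Set 358 + 156·log₂(N + 1) ≤ 903.
log₂(N + 1) ≤ (903 − 358) / 156 = 3.4936.
N + 1 ≤ 2^3.4936 = 11.2636.
N ≤ 10.2636, so the largest integer N is 10.

10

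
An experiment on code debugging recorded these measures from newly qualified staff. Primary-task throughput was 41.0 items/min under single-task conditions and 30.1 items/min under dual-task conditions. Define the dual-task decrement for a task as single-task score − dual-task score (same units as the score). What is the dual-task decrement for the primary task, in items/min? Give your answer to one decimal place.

10.9

Decrement = 41.0 − 30.1 = 10.9000 items/min ≈ 10.9 items/min.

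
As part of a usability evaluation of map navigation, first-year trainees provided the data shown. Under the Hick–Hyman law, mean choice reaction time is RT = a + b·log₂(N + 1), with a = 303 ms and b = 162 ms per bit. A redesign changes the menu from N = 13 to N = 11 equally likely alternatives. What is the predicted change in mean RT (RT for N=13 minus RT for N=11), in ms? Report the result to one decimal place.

36.0

RT(13) = 303 + 162·log₂(14) = 303 + 162·3.8074 = 919.7988 ms.
RT(11) = 303 + 162·log₂(12) = 303 + 162·3.5850 = 883.7700 ms.
Difference = 919.7988 − 883.7700 = 36.0288 ≈ 36.0 ms.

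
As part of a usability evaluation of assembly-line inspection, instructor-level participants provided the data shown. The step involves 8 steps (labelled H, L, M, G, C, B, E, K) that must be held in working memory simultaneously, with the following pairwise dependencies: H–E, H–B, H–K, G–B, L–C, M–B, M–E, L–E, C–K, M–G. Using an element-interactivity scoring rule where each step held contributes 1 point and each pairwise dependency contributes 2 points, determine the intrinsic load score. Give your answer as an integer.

28

Count of steps held simultaneously: 8.
Count of pairwise dependencies listed: 10.
Element contribution: 8 × 1 = 8.
Interaction contribution: 10 × 2 = 20.
Intrinsic load = 8 + 20 = 28.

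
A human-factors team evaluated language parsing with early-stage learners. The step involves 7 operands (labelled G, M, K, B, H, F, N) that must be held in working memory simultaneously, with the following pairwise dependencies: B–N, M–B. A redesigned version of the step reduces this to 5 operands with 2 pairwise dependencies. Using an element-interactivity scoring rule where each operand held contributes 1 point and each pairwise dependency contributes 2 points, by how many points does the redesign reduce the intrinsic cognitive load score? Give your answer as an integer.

Original: 7 × 1 + 2 × 2 = 7 + 4 = 11.
Redesigned: 5 × 1 + 2 × 2 = 5 + 4 = 9.
Reduction = 11 − 9 = 2.

2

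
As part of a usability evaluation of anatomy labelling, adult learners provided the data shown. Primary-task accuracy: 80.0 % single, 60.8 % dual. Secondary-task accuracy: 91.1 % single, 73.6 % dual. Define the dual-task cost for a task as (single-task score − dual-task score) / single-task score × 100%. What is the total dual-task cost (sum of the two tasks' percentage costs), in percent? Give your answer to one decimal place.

43.2

Primary cost = (80.0 − 60.8) / 80.0 × 100% = 24.0000%.
Secondary cost = (91.1 − 73.6) / 91.1 × 100% = 19.2097%.
Total = 24.0000% + 19.2097% = 43.2097% ≈ 43.2%.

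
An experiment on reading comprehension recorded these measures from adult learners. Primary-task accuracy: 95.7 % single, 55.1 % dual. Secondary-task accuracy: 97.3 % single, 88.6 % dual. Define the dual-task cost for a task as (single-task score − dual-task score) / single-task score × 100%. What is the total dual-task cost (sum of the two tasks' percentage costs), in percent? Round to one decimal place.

51.4

Primary cost = (95.7 − 55.1) / 95.7 × 100% = 42.4242%.
Secondary cost = (97.3 − 88.6) / 97.3 × 100% = 8.9414%.
Total = 42.4242% + 8.9414% = 51.3656% ≈ 51.4%.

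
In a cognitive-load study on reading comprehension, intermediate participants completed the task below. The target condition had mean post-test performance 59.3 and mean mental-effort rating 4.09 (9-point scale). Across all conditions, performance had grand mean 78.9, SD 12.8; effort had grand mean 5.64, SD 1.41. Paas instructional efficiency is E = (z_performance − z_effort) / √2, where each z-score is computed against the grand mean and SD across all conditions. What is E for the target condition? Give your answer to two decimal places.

-0.31

z_performance = (59.3 − 78.9) / 12.8 = -19.6000 / 12.8 = -1.5313.
z_effort = (4.09 − 5.64) / 1.41 = -1.5500 / 1.41 = -1.0993.
z_P − z_E = -1.5313 − (-1.0993) = -0.4320.
E = -0.4320 / √2 = -0.4320 / 1.41421 = -0.3055 ≈ -0.31.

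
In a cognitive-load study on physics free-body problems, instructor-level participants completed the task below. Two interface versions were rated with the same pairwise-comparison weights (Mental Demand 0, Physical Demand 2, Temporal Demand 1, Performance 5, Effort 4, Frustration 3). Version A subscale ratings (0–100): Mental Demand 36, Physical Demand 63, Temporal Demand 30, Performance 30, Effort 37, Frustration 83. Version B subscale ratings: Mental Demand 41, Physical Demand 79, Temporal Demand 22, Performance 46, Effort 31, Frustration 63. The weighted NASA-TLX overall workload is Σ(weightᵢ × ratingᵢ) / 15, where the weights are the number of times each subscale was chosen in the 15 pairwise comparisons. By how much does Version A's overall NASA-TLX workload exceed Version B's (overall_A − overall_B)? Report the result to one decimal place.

Version A weighted sum = 0·36 + 2·63 + 1·30 + 5·30 + 4·37 + 3·83 = 0 + 126 + 30 + 150 + 148 + 249 = 703; overall_A = 703/15 = 46.8667.
Version B weighted sum = 0·41 + 2·79 + 1·22 + 5·46 + 4·31 + 3·63 = 0 + 158 + 22 + 230 + 124 + 189 = 723; overall_B = 723/15 = 48.2000.
Difference = 46.8667 − 48.2000 = -1.3333 ≈ -1.3.

-1.3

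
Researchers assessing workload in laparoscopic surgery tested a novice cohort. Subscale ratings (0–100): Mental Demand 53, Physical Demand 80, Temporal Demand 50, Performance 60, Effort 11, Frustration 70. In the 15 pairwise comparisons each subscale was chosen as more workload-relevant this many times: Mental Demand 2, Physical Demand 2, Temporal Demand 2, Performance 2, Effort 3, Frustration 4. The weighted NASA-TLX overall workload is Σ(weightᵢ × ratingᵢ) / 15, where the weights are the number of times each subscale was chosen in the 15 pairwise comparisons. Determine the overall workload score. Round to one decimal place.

53.3

The tallies are the weights (they sum to 15).
Weighted sum = 2·53 + 2·80 + 2·50 + 2·60 + 3·11 + 4·70
            = 106 + 160 + 100 + 120 + 33 + 280 = 799.
Overall workload = 799 / 15 = 53.2667 ≈ 53.3.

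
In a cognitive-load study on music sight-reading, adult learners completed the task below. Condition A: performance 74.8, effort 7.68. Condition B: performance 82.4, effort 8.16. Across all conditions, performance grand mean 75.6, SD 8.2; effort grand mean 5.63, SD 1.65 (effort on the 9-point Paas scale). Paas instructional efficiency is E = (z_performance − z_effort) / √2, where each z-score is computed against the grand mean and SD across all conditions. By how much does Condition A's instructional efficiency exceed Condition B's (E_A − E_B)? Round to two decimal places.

-0.45

Condition A: z_P = (74.8 − 75.6)/8.2 = -0.0976; z_E = (7.68 − 5.63)/1.65 = 1.2424; E_A = (-0.0976 − 1.2424)/√2 = -0.9475.
Condition B: z_P = (82.4 − 75.6)/8.2 = 0.8293; z_E = (8.16 − 5.63)/1.65 = 1.5333; E_B = (0.8293 − 1.5333)/√2 = -0.4978.
E_A − E_B = -0.9475 − (-0.4978) = -0.4497 ≈ -0.45.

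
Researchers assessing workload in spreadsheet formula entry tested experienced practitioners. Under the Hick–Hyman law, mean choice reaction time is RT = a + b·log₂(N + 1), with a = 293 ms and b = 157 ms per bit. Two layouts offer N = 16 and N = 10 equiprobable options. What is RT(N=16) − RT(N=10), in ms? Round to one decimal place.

98.6

RT(16) = 293 + 157·log₂(17) = 293 + 157·4.0875 = 934.7375 ms.
RT(10) = 293 + 157·log₂(11) = 293 + 157·3.4594 = 836.1258 ms.
Difference = 934.7375 − 836.1258 = 98.6117 ≈ 98.6 ms.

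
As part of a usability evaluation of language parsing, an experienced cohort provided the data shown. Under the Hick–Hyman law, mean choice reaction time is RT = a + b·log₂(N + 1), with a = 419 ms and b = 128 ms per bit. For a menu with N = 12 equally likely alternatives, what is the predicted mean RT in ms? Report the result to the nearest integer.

log₂(12 + 1) = log₂(13) = 3.7004.
RT = 419 + 128 × 3.7004 = 419 + 473.6512 = 892.6512 ms.
≈ 893 ms.

893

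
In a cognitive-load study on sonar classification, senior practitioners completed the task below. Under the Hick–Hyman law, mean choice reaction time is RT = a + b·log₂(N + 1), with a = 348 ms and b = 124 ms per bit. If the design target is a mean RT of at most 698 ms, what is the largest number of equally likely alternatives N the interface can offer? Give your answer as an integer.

6

Set 348 + 124·log₂(N + 1) ≤ 698.
log₂(N + 1) ≤ (698 − 348) / 124 = 2.8226.
N + 1 ≤ 2^2.8226 = 7.0744.
N ≤ 6.0744, so the largest integer N is 6.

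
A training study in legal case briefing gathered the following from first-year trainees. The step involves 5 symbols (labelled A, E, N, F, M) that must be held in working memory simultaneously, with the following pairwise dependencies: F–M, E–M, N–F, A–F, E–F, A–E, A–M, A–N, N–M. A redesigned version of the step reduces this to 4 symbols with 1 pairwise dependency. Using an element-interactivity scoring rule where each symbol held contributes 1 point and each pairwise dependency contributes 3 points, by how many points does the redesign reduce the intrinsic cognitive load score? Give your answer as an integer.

25

Original: 5 × 1 + 9 × 3 = 5 + 27 = 32.
Redesigned: 4 × 1 + 1 × 3 = 4 + 3 = 7.
Reduction = 32 − 7 = 25.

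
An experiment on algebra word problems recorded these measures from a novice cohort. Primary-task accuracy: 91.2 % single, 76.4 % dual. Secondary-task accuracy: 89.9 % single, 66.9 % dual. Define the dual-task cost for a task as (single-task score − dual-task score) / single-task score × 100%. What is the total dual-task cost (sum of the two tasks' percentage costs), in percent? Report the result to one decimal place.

41.8

Primary cost = (91.2 − 76.4) / 91.2 × 100% = 16.2281%.
Secondary cost = (89.9 − 66.9) / 89.9 × 100% = 25.5840%.
Total = 16.2281% + 25.5840% = 41.8121% ≈ 41.8%.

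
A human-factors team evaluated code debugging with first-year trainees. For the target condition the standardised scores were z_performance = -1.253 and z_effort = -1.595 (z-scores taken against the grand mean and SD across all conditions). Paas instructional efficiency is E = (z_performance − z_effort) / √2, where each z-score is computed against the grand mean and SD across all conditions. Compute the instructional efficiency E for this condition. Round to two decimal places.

z_P − z_E = -1.253 − (-1.595) = 0.3420.
E = 0.3420 / √2 = 0.3420 / 1.41421 = 0.2418 ≈ 0.24.

0.24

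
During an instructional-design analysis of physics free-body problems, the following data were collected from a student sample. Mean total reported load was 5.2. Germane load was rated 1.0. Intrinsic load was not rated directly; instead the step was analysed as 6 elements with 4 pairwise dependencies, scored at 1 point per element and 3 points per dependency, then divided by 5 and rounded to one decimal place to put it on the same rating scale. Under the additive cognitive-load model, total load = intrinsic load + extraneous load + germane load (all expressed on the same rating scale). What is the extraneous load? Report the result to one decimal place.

0.6

Intrinsic (element-interactivity): (6 × 1 + 4 × 3) / 5 = 18 / 5 = 3.6000 → 3.6.
extraneous load = total − intrinsic − germane
             = 5.2 − 3.6 − 1.0 = 0.6.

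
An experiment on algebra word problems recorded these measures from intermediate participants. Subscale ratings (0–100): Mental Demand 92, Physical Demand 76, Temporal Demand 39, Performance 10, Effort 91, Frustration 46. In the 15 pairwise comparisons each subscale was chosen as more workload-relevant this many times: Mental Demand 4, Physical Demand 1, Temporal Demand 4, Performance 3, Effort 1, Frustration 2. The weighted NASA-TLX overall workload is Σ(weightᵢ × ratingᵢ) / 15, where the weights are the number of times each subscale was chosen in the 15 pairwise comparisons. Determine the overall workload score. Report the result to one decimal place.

54.2

The tallies are the weights (they sum to 15).
Weighted sum = 4·92 + 1·76 + 4·39 + 3·10 + 1·91 + 2·46
            = 368 + 76 + 156 + 30 + 91 + 92 = 813.
Overall workload = 813 / 15 = 54.2000 ≈ 54.2.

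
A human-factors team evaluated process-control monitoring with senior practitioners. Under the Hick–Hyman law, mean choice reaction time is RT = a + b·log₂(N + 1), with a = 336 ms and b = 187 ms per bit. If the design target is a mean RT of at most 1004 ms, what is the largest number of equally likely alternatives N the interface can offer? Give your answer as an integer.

10

Set 336 + 187·log₂(N + 1) ≤ 1004.
log₂(N + 1) ≤ (1004 − 336) / 187 = 3.5722.
N + 1 ≤ 2^3.5722 = 11.8943.
N ≤ 10.8943, so the largest integer N is 10.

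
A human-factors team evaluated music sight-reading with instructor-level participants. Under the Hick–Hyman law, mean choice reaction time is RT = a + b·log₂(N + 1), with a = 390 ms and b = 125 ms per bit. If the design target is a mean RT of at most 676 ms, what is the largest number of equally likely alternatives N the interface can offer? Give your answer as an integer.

3

Set 390 + 125·log₂(N + 1) ≤ 676.
log₂(N + 1) ≤ (676 − 390) / 125 = 2.2880.
N + 1 ≤ 2^2.2880 = 4.8838.
N ≤ 3.8838, so the largest integer N is 3.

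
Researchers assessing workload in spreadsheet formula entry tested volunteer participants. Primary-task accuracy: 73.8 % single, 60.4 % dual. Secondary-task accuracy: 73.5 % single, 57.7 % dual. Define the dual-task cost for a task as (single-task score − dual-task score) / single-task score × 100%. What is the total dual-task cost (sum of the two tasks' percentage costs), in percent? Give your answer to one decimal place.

Primary cost = (73.8 − 60.4) / 73.8 × 100% = 18.1572%.
Secondary cost = (73.5 − 57.7) / 73.5 × 100% = 21.4966%.
Total = 18.1572% + 21.4966% = 39.6538% ≈ 39.7%.

39.7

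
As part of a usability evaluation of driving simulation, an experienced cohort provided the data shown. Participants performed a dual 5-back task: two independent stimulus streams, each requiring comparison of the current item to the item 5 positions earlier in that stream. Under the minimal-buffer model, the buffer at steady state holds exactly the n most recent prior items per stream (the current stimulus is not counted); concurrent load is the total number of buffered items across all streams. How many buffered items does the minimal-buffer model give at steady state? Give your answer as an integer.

10

Each stream's buffer holds its 5 most recent prior items.
Two independent streams: 2 × 5 = 10 buffered items at steady state.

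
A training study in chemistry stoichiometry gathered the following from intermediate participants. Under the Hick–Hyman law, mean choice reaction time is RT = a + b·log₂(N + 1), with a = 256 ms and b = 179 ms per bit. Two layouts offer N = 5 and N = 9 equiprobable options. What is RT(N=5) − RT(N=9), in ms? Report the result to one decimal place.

-131.9

RT(5) = 256 + 179·log₂(6) = 256 + 179·2.5850 = 718.7150 ms.
RT(9) = 256 + 179·log₂(10) = 256 + 179·3.3219 = 850.6201 ms.
Difference = 718.7150 − 850.6201 = -131.9051 ≈ -131.9 ms.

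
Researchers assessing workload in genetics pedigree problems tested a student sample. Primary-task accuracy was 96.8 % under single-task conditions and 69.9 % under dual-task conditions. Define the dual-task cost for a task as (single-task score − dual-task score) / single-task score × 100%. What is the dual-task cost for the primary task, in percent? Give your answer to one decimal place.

Cost = (96.8 − 69.9) / 96.8 × 100%
     = 26.9000 / 96.8 × 100% = 27.7893%.
≈ 27.8%.

27.8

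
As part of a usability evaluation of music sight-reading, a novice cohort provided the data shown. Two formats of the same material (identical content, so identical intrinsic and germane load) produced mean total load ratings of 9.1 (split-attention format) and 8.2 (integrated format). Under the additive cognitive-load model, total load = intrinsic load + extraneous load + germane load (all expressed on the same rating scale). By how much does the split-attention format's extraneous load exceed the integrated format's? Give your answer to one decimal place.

0.9

Intrinsic and germane load are equal across formats, so the difference in total load equals the difference in extraneous load.
Extraneous-load difference = 9.1 − 8.2 = 0.9.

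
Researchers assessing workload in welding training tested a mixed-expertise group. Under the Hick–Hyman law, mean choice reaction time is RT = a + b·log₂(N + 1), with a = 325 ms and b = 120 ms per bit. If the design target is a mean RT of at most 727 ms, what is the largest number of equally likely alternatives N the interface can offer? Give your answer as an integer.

Set 325 + 120·log₂(N + 1) ≤ 727.
log₂(N + 1) ≤ (727 − 325) / 120 = 3.3500.
N + 1 ≤ 2^3.3500 = 10.1965.
N ≤ 9.1965, so the largest integer N is 9.

9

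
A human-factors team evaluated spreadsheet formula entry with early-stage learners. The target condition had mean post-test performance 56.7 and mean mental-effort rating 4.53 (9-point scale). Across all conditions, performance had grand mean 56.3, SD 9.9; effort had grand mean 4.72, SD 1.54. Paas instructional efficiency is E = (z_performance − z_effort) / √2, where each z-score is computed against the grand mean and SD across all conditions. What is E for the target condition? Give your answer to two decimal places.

0.12

z_performance = (56.7 − 56.3) / 9.9 = 0.4000 / 9.9 = 0.0404.
z_effort = (4.53 − 4.72) / 1.54 = -0.1900 / 1.54 = -0.1234.
z_P − z_E = 0.0404 − (-0.1234) = 0.1638.
E = 0.1638 / √2 = 0.1638 / 1.41421 = 0.1158 ≈ 0.12.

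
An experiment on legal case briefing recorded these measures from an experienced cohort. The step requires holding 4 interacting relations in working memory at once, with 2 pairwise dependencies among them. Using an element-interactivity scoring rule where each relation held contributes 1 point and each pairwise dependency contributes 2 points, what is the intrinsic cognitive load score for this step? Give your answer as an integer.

8

Element contribution: 4 × 1 = 4.
Interaction contribution: 2 × 2 = 4.
Intrinsic load = 4 + 4 = 8.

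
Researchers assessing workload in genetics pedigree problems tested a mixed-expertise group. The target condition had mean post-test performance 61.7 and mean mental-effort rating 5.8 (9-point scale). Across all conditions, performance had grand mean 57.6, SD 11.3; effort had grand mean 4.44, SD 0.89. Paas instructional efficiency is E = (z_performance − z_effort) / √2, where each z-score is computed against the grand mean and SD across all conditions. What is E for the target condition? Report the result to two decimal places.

-0.82

z_performance = (61.7 − 57.6) / 11.3 = 4.1000 / 11.3 = 0.3628.
z_effort = (5.8 − 4.44) / 0.89 = 1.3600 / 0.89 = 1.5281.
z_P − z_E = 0.3628 − 1.5281 = -1.1653.
E = -1.1653 / √2 = -1.1653 / 1.41421 = -0.8240 ≈ -0.82.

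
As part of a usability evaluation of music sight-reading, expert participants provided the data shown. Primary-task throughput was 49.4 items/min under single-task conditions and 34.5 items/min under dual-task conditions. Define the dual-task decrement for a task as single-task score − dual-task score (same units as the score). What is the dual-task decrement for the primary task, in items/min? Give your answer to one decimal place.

Decrement = 49.4 − 34.5 = 14.9000 items/min ≈ 14.9 items/min.

14.9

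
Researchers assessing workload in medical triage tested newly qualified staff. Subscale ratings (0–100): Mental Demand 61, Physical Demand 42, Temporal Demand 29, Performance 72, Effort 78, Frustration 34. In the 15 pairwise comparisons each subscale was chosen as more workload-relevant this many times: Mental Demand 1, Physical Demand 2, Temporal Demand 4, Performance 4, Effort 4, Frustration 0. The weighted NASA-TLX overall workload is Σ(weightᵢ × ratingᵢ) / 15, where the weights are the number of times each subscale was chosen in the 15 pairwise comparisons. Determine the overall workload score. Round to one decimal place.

The tallies are the weights (they sum to 15).
Weighted sum = 1·61 + 2·42 + 4·29 + 4·72 + 4·78 + 0·34
            = 61 + 84 + 116 + 288 + 312 + 0 = 861.
Overall workload = 861 / 15 = 57.4000 ≈ 57.4.

57.4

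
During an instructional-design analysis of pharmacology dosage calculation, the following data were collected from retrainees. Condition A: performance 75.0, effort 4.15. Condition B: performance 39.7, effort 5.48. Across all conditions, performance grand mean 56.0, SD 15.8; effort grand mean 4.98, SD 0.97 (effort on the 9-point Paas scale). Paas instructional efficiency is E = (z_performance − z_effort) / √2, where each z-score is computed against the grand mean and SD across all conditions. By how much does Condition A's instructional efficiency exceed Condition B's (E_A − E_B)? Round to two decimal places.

2.55

Condition A: z_P = (75.0 − 56.0)/15.8 = 1.2025; z_E = (4.15 − 4.98)/0.97 = -0.8557; E_A = (1.2025 − (-0.8557))/√2 = 1.4554.
Condition B: z_P = (39.7 − 56.0)/15.8 = -1.0316; z_E = (5.48 − 4.98)/0.97 = 0.5155; E_B = (-1.0316 − 0.5155)/√2 = -1.0940.
E_A − E_B = 1.4554 − (-1.0940) = 2.5494 ≈ 2.55.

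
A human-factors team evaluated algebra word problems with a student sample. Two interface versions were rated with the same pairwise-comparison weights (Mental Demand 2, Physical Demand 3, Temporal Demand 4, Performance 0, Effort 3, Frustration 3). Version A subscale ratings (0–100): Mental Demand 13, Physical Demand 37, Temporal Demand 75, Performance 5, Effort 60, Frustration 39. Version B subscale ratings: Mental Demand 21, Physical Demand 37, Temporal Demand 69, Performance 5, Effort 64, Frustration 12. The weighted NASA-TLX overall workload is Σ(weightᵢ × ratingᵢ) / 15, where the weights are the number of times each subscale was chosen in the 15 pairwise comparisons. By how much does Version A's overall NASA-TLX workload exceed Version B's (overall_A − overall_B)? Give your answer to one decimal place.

Version A weighted sum = 2·13 + 3·37 + 4·75 + 0·5 + 3·60 + 3·39 = 26 + 111 + 300 + 0 + 180 + 117 = 734; overall_A = 734/15 = 48.9333.
Version B weighted sum = 2·21 + 3·37 + 4·69 + 0·5 + 3·64 + 3·12 = 42 + 111 + 276 + 0 + 192 + 36 = 657; overall_B = 657/15 = 43.8000.
Difference = 48.9333 − 43.8000 = 5.1333 ≈ 5.1.

5.1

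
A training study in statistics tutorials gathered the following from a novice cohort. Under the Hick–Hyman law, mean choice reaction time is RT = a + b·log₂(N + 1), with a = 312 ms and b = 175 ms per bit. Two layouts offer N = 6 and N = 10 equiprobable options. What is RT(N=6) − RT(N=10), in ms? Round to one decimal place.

RT(6) = 312 + 175·log₂(7) = 312 + 175·2.8074 = 803.2950 ms.
RT(10) = 312 + 175·log₂(11) = 312 + 175·3.4594 = 917.3950 ms.
Difference = 803.2950 − 917.3950 = -114.1000 ≈ -114.1 ms.

-114.1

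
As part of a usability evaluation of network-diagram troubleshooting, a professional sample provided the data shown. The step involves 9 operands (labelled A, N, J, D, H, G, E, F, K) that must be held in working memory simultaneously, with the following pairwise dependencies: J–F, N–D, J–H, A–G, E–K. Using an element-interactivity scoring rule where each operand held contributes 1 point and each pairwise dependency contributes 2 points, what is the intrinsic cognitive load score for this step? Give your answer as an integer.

19

Count of operands held simultaneously: 9.
Count of pairwise dependencies listed: 5.
Element contribution: 9 × 1 = 9.
Interaction contribution: 5 × 2 = 10.
Intrinsic load = 9 + 10 = 19.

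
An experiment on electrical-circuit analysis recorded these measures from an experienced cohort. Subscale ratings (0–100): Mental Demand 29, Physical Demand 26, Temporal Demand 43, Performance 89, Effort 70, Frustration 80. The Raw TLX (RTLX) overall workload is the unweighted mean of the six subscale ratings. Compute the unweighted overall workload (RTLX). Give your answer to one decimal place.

Sum of ratings = 29 + 26 + 43 + 89 + 70 + 80 = 337.
RTLX = 337 / 6 = 56.1667 ≈ 56.2.

56.2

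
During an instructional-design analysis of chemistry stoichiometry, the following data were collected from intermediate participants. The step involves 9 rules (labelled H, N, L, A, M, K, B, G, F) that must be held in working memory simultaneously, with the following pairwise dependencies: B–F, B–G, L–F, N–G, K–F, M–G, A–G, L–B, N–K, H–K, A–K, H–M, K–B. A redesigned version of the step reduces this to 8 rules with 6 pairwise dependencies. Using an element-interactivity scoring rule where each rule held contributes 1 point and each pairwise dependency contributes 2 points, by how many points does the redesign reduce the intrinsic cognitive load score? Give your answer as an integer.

15

Original: 9 × 1 + 13 × 2 = 9 + 26 = 35.
Redesigned: 8 × 1 + 6 × 2 = 8 + 12 = 20.
Reduction = 35 − 20 = 15.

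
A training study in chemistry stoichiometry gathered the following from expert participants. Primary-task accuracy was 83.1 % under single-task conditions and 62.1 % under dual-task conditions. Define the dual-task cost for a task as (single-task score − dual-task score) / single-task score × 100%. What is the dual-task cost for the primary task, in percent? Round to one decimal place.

Cost = (83.1 − 62.1) / 83.1 × 100%
     = 21.0000 / 83.1 × 100% = 25.2708%.
≈ 25.3%.

25.3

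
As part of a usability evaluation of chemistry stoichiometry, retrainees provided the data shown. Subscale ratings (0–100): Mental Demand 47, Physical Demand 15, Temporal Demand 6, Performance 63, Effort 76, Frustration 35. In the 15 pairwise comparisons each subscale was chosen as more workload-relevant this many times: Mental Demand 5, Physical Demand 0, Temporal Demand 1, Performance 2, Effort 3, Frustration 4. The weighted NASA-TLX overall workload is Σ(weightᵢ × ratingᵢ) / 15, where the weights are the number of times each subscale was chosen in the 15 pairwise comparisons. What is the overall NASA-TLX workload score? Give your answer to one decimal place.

49.0

The tallies are the weights (they sum to 15).
Weighted sum = 5·47 + 0·15 + 1·6 + 2·63 + 3·76 + 4·35
            = 235 + 0 + 6 + 126 + 228 + 140 = 735.
Overall workload = 735 / 15 = 49.0000 ≈ 49.0.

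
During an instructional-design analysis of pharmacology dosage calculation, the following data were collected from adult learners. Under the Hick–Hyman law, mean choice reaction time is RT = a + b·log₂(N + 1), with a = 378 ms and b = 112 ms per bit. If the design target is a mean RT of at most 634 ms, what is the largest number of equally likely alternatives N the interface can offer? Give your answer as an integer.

Set 378 + 112·log₂(N + 1) ≤ 634.
log₂(N + 1) ≤ (634 − 378) / 112 = 2.2857.
N + 1 ≤ 2^2.2857 = 4.8760.
N ≤ 3.8760, so the largest integer N is 3.

3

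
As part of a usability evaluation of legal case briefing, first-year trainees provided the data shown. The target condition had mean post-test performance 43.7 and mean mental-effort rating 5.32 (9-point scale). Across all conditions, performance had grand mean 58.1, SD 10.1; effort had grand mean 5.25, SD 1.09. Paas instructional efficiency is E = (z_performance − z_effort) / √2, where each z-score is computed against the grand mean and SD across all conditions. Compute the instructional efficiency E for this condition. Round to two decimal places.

-1.05

z_performance = (43.7 − 58.1) / 10.1 = -14.4000 / 10.1 = -1.4257.
z_effort = (5.32 − 5.25) / 1.09 = 0.0700 / 1.09 = 0.0642.
z_P − z_E = -1.4257 − 0.0642 = -1.4899.
E = -1.4899 / √2 = -1.4899 / 1.41421 = -1.0535 ≈ -1.05.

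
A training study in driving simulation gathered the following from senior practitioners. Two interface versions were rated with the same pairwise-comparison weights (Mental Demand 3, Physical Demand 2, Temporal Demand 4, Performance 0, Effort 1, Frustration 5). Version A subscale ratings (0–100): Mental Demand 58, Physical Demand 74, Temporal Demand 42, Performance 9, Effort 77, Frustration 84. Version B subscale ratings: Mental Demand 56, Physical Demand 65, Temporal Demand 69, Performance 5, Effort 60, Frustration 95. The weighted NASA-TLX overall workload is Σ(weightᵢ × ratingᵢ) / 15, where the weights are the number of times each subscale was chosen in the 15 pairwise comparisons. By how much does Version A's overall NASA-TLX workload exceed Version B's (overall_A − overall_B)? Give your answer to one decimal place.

-8.1

Version A weighted sum = 3·58 + 2·74 + 4·42 + 0·9 + 1·77 + 5·84 = 174 + 148 + 168 + 0 + 77 + 420 = 987; overall_A = 987/15 = 65.8000.
Version B weighted sum = 3·56 + 2·65 + 4·69 + 0·5 + 1·60 + 5·95 = 168 + 130 + 276 + 0 + 60 + 475 = 1109; overall_B = 1109/15 = 73.9333.
Difference = 65.8000 − 73.9333 = -8.1333 ≈ -8.1.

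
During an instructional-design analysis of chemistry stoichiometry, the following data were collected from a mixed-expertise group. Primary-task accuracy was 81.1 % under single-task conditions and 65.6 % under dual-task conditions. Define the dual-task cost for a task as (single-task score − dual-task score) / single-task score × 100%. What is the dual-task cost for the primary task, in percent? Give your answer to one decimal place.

19.1

Cost = (81.1 − 65.6) / 81.1 × 100%
     = 15.5000 / 81.1 × 100% = 19.1122%.
≈ 19.1%.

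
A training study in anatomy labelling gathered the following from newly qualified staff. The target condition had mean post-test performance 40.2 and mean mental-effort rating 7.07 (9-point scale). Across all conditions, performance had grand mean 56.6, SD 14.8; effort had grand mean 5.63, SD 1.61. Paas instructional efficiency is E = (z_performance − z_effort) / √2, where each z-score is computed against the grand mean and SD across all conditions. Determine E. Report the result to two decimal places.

-1.42

z_performance = (40.2 − 56.6) / 14.8 = -16.4000 / 14.8 = -1.1081.
z_effort = (7.07 − 5.63) / 1.61 = 1.4400 / 1.61 = 0.8944.
z_P − z_E = -1.1081 − 0.8944 = -2.0025.
E = -2.0025 / √2 = -2.0025 / 1.41421 = -1.4160 ≈ -1.42.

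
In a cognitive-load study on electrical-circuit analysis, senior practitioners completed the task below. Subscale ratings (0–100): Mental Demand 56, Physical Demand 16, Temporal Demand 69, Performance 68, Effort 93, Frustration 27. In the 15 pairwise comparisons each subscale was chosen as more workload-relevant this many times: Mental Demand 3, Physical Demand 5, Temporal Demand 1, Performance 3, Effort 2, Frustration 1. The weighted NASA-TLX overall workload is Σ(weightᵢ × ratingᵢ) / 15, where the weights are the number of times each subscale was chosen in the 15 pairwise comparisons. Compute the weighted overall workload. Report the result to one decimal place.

48.9

The tallies are the weights (they sum to 15).
Weighted sum = 3·56 + 5·16 + 1·69 + 3·68 + 2·93 + 1·27
            = 168 + 80 + 69 + 204 + 186 + 27 = 734.
Overall workload = 734 / 15 = 48.9333 ≈ 48.9.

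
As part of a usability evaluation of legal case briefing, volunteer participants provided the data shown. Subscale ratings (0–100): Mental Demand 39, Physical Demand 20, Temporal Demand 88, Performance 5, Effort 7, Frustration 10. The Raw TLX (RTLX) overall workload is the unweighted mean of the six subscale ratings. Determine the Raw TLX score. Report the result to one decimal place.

28.2

Sum of ratings = 39 + 20 + 88 + 5 + 7 + 10 = 169.
RTLX = 169 / 6 = 28.1667 ≈ 28.2.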